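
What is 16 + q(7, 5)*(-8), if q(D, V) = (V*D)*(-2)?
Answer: 576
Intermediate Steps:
q(D, V) = -2*D*V (q(D, V) = (D*V)*(-2) = -2*D*V)
16 + q(7, 5)*(-8) = 16 - 2*7*5*(-8) = 16 - 70*(-8) = 16 + 560 = 576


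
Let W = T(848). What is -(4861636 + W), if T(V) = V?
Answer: -4862484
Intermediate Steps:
W = 848
-(4861636 + W) = -(4861636 + 848) = -1*4862484 = -4862484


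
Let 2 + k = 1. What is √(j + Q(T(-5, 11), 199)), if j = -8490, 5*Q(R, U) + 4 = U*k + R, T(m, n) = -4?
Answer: I*√213285/5 ≈ 92.366*I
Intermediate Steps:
k = -1 (k = -2 + 1 = -1)
Q(R, U) = -⅘ - U/5 + R/5 (Q(R, U) = -⅘ + (U*(-1) + R)/5 = -⅘ + (-U + R)/5 = -⅘ + (R - U)/5 = -⅘ + (-U/5 + R/5) = -⅘ - U/5 + R/5)
√(j + Q(T(-5, 11), 199)) = √(-8490 + (-⅘ - ⅕*199 + (⅕)*(-4))) = √(-8490 + (-⅘ - 199/5 - ⅘)) = √(-8490 - 207/5) = √(-42657/5) = I*√213285/5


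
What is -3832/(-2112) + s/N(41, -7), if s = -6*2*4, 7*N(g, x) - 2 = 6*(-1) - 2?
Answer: 15263/264 ≈ 57.814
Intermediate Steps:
N(g, x) = -6/7 (N(g, x) = 2/7 + (6*(-1) - 2)/7 = 2/7 + (-6 - 2)/7 = 2/7 + (1/7)*(-8) = 2/7 - 8/7 = -6/7)
s = -48 (s = -12*4 = -48)
-3832/(-2112) + s/N(41, -7) = -3832/(-2112) - 48/(-6/7) = -3832*(-1/2112) - 48*(-7/6) = 479/264 + 56 = 15263/264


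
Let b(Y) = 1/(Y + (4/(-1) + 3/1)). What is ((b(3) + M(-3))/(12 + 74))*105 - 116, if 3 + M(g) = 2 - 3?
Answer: -20687/172 ≈ -120.27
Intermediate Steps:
M(g) = -4 (M(g) = -3 + (2 - 3) = -3 - 1 = -4)
b(Y) = 1/(-1 + Y) (b(Y) = 1/(Y + (4*(-1) + 3*1)) = 1/(Y + (-4 + 3)) = 1/(Y - 1) = 1/(-1 + Y))
((b(3) + M(-3))/(12 + 74))*105 - 116 = ((1/(-1 + 3) - 4)/(12 + 74))*105 - 116 = ((1/2 - 4)/86)*105 - 116 = ((½ - 4)*(1/86))*105 - 116 = -7/2*1/86*105 - 116 = -7/172*105 - 116 = -735/172 - 116 = -20687/172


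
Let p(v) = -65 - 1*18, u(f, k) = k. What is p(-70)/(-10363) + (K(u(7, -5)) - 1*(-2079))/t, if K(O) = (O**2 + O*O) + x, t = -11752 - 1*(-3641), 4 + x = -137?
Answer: -19928431/84054293 ≈ -0.23709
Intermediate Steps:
x = -141 (x = -4 - 137 = -141)
p(v) = -83 (p(v) = -65 - 18 = -83)
t = -8111 (t = -11752 + 3641 = -8111)
K(O) = -141 + 2*O**2 (K(O) = (O**2 + O*O) - 141 = (O**2 + O**2) - 141 = 2*O**2 - 141 = -141 + 2*O**2)
p(-70)/(-10363) + (K(u(7, -5)) - 1*(-2079))/t = -83/(-10363) + ((-141 + 2*(-5)**2) - 1*(-2079))/(-8111) = -83*(-1/10363) + ((-141 + 2*25) + 2079)*(-1/8111) = 83/10363 + ((-141 + 50) + 2079)*(-1/8111) = 83/10363 + (-91 + 2079)*(-1/8111) = 83/10363 + 1988*(-1/8111) = 83/10363 - 1988/8111 = -19928431/84054293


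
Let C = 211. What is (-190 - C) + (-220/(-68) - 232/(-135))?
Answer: -908926/2295 ≈ -396.05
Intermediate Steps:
(-190 - C) + (-220/(-68) - 232/(-135)) = (-190 - 1*211) + (-220/(-68) - 232/(-135)) = (-190 - 211) + (-220*(-1/68) - 232*(-1/135)) = -401 + (55/17 + 232/135) = -401 + 11369/2295 = -908926/2295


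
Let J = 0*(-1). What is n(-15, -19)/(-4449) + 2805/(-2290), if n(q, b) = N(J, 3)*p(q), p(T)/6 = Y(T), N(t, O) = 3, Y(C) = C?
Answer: -790743/679214 ≈ -1.1642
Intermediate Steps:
J = 0
p(T) = 6*T
n(q, b) = 18*q (n(q, b) = 3*(6*q) = 18*q)
n(-15, -19)/(-4449) + 2805/(-2290) = (18*(-15))/(-4449) + 2805/(-2290) = -270*(-1/4449) + 2805*(-1/2290) = 90/1483 - 561/458 = -790743/679214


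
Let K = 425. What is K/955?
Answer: 85/191 ≈ 0.44503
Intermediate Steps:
K/955 = 425/955 = (1/955)*425 = 85/191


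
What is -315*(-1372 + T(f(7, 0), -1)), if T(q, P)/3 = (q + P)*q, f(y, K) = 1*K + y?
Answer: 392490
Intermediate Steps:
f(y, K) = K + y
T(q, P) = 3*q*(P + q) (T(q, P) = 3*((q + P)*q) = 3*((P + q)*q) = 3*(q*(P + q)) = 3*q*(P + q))
-315*(-1372 + T(f(7, 0), -1)) = -315*(-1372 + 3*(0 + 7)*(-1 + (0 + 7))) = -315*(-1372 + 3*7*(-1 + 7)) = -315*(-1372 + 3*7*6) = -315*(-1372 + 126) = -315*(-1246) = 392490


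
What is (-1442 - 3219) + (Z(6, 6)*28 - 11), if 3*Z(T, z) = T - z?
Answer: -4672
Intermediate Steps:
Z(T, z) = -z/3 + T/3 (Z(T, z) = (T - z)/3 = -z/3 + T/3)
(-1442 - 3219) + (Z(6, 6)*28 - 11) = (-1442 - 3219) + ((-⅓*6 + (⅓)*6)*28 - 11) = -4661 + ((-2 + 2)*28 - 11) = -4661 + (0*28 - 11) = -4661 + (0 - 11) = -4661 - 11 = -4672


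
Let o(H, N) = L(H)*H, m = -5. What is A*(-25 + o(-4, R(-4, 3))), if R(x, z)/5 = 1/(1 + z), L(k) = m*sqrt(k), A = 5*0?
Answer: 0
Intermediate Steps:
A = 0
L(k) = -5*sqrt(k)
R(x, z) = 5/(1 + z)
o(H, N) = -5*H**(3/2) (o(H, N) = (-5*sqrt(H))*H = -5*H**(3/2))
A*(-25 + o(-4, R(-4, 3))) = 0*(-25 - (-40)*I) = 0*(-25 + 40*I) = 0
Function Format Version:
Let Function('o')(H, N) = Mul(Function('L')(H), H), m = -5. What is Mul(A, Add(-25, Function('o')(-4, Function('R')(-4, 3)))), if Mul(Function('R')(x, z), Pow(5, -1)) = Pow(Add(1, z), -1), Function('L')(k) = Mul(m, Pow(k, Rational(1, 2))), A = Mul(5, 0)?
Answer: 0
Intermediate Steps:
A = 0
Function('L')(k) = Mul(-5, Pow(k, Rational(1, 2)))
Function('R')(x, z) = Mul(5, Pow(Add(1, z), -1))
Function('o')(H, N) = Mul(-5, Pow(H, Rational(3, 2))) (Function('o')(H, N) = Mul(Mul(-5, Pow(H, Rational(1, 2))), H) = Mul(-5, Pow(H, Rational(3, 2))))
Mul(A, Add(-25, Function('o')(-4, Function('R')(-4, 3)))) = Mul(0, Add(-25, Mul(-5, Pow(-4, Rational(3, 2))))) = Mul(0, Add(-25, Mul(-5, Mul(-8, I)))) = Mul(0, Add(-25, Mul(40, I))) = 0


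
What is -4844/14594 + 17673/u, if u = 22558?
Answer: 74324405/164605726 ≈ 0.45153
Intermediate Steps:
-4844/14594 + 17673/u = -4844/14594 + 17673/22558 = -4844*1/14594 + 17673*(1/22558) = -2422/7297 + 17673/22558 = 74324405/164605726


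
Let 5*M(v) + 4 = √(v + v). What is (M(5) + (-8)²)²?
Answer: (316 + √10)²/25 ≈ 4074.6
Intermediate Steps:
M(v) = -⅘ + √2*√v/5 (M(v) = -⅘ + √(v + v)/5 = -⅘ + √(2*v)/5 = -⅘ + (√2*√v)/5 = -⅘ + √2*√v/5)
(M(5) + (-8)²)² = ((-⅘ + √2*√5/5) + (-8)²)² = ((-⅘ + √10/5) + 64)² = (316/5 + √10/5)²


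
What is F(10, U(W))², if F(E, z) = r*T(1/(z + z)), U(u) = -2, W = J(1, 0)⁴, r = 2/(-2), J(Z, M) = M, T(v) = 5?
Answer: 25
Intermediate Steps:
r = -1 (r = 2*(-½) = -1)
W = 0 (W = 0⁴ = 0)
F(E, z) = -5 (F(E, z) = -1*5 = -5)
F(10, U(W))² = (-5)² = 25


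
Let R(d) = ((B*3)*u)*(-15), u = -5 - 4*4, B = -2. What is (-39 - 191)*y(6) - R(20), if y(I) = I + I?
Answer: -870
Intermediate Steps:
u = -21 (u = -5 - 16 = -21)
y(I) = 2*I
R(d) = -1890 (R(d) = (-2*3*(-21))*(-15) = -6*(-21)*(-15) = 126*(-15) = -1890)
(-39 - 191)*y(6) - R(20) = (-39 - 191)*(2*6) - 1*(-1890) = -230*12 + 1890 = -2760 + 1890 = -870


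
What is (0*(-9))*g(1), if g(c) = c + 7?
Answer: 0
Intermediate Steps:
g(c) = 7 + c
(0*(-9))*g(1) = (0*(-9))*(7 + 1) = 0*8 = 0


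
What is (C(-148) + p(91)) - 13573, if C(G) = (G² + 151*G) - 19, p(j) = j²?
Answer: -5755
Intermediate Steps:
C(G) = -19 + G² + 151*G
(C(-148) + p(91)) - 13573 = ((-19 + (-148)² + 151*(-148)) + 91²) - 13573 = ((-19 + 21904 - 22348) + 8281) - 13573 = (-463 + 8281) - 13573 = 7818 - 13573 = -5755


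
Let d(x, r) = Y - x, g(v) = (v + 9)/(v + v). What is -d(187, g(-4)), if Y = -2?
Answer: 189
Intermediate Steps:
g(v) = (9 + v)/(2*v) (g(v) = (9 + v)/((2*v)) = (9 + v)*(1/(2*v)) = (9 + v)/(2*v))
d(x, r) = -2 - x
-d(187, g(-4)) = -(-2 - 1*187) = -(-2 - 187) = -1*(-189) = 189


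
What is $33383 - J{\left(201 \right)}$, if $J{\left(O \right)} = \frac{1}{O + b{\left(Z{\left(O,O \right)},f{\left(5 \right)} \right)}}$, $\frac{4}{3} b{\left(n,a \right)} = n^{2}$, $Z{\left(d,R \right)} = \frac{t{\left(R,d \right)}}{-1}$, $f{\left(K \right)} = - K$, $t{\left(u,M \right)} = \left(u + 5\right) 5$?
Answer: $\frac{26568728507}{795876} \approx 33383.0$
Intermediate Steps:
$t{\left(u,M \right)} = 25 + 5 u$ ($t{\left(u,M \right)} = \left(5 + u\right) 5 = 25 + 5 u$)
$Z{\left(d,R \right)} = -25 - 5 R$ ($Z{\left(d,R \right)} = \frac{25 + 5 R}{-1} = \left(25 + 5 R\right) \left(-1\right) = -25 - 5 R$)
$b{\left(n,a \right)} = \frac{3 n^{2}}{4}$
$J{\left(O \right)} = \frac{1}{O + \frac{3 \left(-25 - 5 O\right)^{2}}{4}}$
$33383 - J{\left(201 \right)} = 33383 - \frac{4}{4 \cdot 201 + 75 \left(5 + 201\right)^{2}} = 33383 - \frac{4}{804 + 75 \cdot 206^{2}} = 33383 - \frac{4}{804 + 75 \cdot 42436} = 33383 - \frac{4}{804 + 3182700} = 33383 - \frac{4}{3183504} = 33383 - 4 \cdot \frac{1}{3183504} = 33383 - \frac{1}{795876} = \frac{26568728507}{795876}$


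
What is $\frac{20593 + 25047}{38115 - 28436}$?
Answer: $\frac{45640}{9679} \approx 4.7154$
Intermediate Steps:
$\frac{20593 + 25047}{38115 - 28436} = \frac{45640}{9679}$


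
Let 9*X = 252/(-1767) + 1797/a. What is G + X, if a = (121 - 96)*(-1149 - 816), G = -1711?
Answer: -148523158436/86803875 ≈ -1711.0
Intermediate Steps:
a = -49125 (a = 25*(-1965) = -49125)
X = -1728311/86803875 (X = (252/(-1767) + 1797/(-49125))/9 = (252*(-1/1767) + 1797*(-1/49125))/9 = (-84/589 - 599/16375)/9 = (⅑)*(-1728311/9644875) = -1728311/86803875 ≈ -0.019911)
G + X = -1711 - 1728311/86803875 = -148523158436/86803875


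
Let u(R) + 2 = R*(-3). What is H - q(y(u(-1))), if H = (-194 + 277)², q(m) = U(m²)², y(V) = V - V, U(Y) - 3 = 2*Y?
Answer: 6880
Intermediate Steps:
U(Y) = 3 + 2*Y
u(R) = -2 - 3*R (u(R) = -2 + R*(-3) = -2 - 3*R)
y(V) = 0
q(m) = (3 + 2*m²)²
H = 6889 (H = 83² = 6889)
H - q(y(u(-1))) = 6889 - (3 + 2*0²)² = 6889 - (3 + 2*0)² = 6889 - (3 + 0)² = 6889 - 1*3² = 6889 - 1*9 = 6889 - 9 = 6880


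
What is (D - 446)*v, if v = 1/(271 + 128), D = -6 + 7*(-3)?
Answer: -473/399 ≈ -1.1855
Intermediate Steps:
D = -27 (D = -6 - 21 = -27)
v = 1/399 ≈ 0.0025063
(D - 446)*v = (-27 - 446)*(1/399) = -473*1/399 = -473/399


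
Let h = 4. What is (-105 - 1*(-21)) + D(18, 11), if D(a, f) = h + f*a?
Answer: 118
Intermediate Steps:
D(a, f) = 4 + a*f (D(a, f) = 4 + f*a = 4 + a*f)
(-105 - 1*(-21)) + D(18, 11) = (-105 - 1*(-21)) + (4 + 18*11) = (-105 + 21) + (4 + 198) = -84 + 202 = 118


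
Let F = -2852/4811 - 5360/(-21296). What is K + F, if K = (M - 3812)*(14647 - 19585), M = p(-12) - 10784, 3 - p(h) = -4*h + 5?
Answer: 463109324838741/6403441 ≈ 7.2322e+7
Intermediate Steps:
p(h) = -2 + 4*h (p(h) = 3 - (-4*h + 5) = 3 - (5 - 4*h) = 3 + (-5 + 4*h) = -2 + 4*h)
F = -2184327/6403441 (F = -2852*1/4811 - 5360*(-1/21296) = -2852/4811 + 335/1331 = -2184327/6403441 ≈ -0.34112)
M = -10834 (M = (-2 + 4*(-12)) - 10784 = (-2 - 48) - 10784 = -50 - 10784 = -10834)
K = 72321948 (K = (-10834 - 3812)*(14647 - 19585) = -14646*(-4938) = 72321948)
K + F = 72321948 - 2184327/6403441 = 463109324838741/6403441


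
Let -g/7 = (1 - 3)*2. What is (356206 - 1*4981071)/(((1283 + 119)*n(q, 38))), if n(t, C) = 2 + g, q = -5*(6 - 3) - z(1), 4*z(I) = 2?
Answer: -924973/8412 ≈ -109.96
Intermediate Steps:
z(I) = 1/2 (z(I) = (1/4)*2 = 1/2)
g = 28 (g = -7*(1 - 3)*2 = -(-14)*2 = -7*(-4) = 28)
q = -31/2 (q = -5*(6 - 3) - 1*1/2 = -5*3 - 1/2 = -15 - 1/2 = -31/2 ≈ -15.500)
n(t, C) = 30 (n(t, C) = 2 + 28 = 30)
(356206 - 1*4981071)/(((1283 + 119)*n(q, 38))) = (356206 - 1*4981071)/(((1283 + 119)*30)) = (356206 - 4981071)/((1402*30)) = -4624865/42060 = -4624865*1/42060 = -924973/8412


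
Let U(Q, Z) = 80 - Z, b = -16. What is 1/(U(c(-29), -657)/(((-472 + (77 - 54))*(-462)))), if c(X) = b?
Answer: 18858/67 ≈ 281.46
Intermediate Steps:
c(X) = -16
1/(U(c(-29), -657)/(((-472 + (77 - 54))*(-462)))) = 1/((80 - 1*(-657))/(((-472 + (77 - 54))*(-462)))) = 1/((80 + 657)/(((-472 + 23)*(-462)))) = 1/(737/((-449*(-462)))) = 1/(737/207438) = 1/(737*(1/207438)) = 1/(67/18858) = 18858/67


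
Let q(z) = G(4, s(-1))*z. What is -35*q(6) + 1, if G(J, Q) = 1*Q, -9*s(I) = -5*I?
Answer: 353/3 ≈ 117.67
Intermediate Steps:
s(I) = 5*I/9 (s(I) = -(-5)*I/9 = 5*I/9)
G(J, Q) = Q
q(z) = -5*z/9 (q(z) = ((5/9)*(-1))*z = -5*z/9)
-35*q(6) + 1 = -(-175)*6/9 + 1 = -35*(-10/3) + 1 = 350/3 + 1 = 353/3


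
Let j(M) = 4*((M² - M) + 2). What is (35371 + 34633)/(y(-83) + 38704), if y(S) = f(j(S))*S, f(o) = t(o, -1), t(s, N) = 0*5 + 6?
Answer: 35002/19103 ≈ 1.8323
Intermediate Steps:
t(s, N) = 6 (t(s, N) = 0 + 6 = 6)
j(M) = 8 - 4*M + 4*M² (j(M) = 4*(2 + M² - M) = 8 - 4*M + 4*M²)
f(o) = 6
y(S) = 6*S
(35371 + 34633)/(y(-83) + 38704) = (35371 + 34633)/(6*(-83) + 38704) = 70004/(-498 + 38704) = 70004/38206 = 70004*(1/38206) = 35002/19103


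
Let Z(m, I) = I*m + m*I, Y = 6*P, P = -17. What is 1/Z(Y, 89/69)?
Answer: -23/6052 ≈ -0.0038004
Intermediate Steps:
Y = -102 (Y = 6*(-17) = -102)
Z(m, I) = 2*I*m (Z(m, I) = I*m + I*m = 2*I*m)
1/Z(Y, 89/69) = 1/(2*(89/69)*(-102)) = 1/(-6052/23) = -23/6052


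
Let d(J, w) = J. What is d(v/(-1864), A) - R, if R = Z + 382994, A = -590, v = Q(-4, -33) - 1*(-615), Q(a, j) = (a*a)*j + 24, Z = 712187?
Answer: -2041417495/1864 ≈ -1.0952e+6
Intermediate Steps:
Q(a, j) = 24 + j*a**2 (Q(a, j) = a**2*j + 24 = j*a**2 + 24 = 24 + j*a**2)
v = 111 (v = (24 - 33*(-4)**2) - 1*(-615) = (24 - 33*16) + 615 = (24 - 528) + 615 = -504 + 615 = 111)
R = 1095181 (R = 712187 + 382994 = 1095181)
d(v/(-1864), A) - R = 111/(-1864) - 1*1095181 = 111*(-1/1864) - 1095181 = -111/1864 - 1095181 = -2041417495/1864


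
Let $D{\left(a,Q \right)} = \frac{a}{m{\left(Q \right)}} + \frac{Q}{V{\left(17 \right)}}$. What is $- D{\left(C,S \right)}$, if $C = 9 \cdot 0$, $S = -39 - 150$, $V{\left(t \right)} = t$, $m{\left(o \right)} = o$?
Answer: $\frac{189}{17} \approx 11.118$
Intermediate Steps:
$S = -189$ ($S = -39 - 150 = -189$)
$C = 0$
$D{\left(a,Q \right)} = \frac{Q}{17} + \frac{a}{Q}$ ($D{\left(a,Q \right)} = \frac{a}{Q} + \frac{Q}{17} = \frac{Q}{17} + \frac{a}{Q}$)
$- D{\left(C,S \right)} = - (\frac{1}{17} \left(-189\right) + \frac{0}{-189}) = - (- \frac{189}{17} + 0 \left(- \frac{1}{189}\right)) = - (- \frac{189}{17} + 0) = \left(-1\right) \left(- \frac{189}{17}\right) = \frac{189}{17}$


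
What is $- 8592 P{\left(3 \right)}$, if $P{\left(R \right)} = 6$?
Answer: $-51552$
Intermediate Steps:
$- 8592 P{\left(3 \right)} = - 8592 \cdot 6 = \left(-1\right) 51552 = -51552$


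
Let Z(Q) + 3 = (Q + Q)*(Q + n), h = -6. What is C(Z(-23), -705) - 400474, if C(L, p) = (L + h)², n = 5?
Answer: 270287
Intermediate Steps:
Z(Q) = -3 + 2*Q*(5 + Q) (Z(Q) = -3 + (Q + Q)*(Q + 5) = -3 + (2*Q)*(5 + Q) = -3 + 2*Q*(5 + Q))
C(L, p) = (-6 + L)² (C(L, p) = (L - 6)² = (-6 + L)²)
C(Z(-23), -705) - 400474 = (-6 + (-3 + 2*(-23)² + 10*(-23)))² - 400474 = (-6 + (-3 + 2*529 - 230))² - 400474 = (-6 + (-3 + 1058 - 230))² - 400474 = (-6 + 825)² - 400474 = 819² - 400474 = 670761 - 400474 = 270287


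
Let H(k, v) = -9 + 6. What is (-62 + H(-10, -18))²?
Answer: 4225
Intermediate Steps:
H(k, v) = -3
(-62 + H(-10, -18))² = (-62 - 3)² = (-65)² = 4225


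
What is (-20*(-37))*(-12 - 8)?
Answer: -14800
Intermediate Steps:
(-20*(-37))*(-12 - 8) = 740*(-20) = -14800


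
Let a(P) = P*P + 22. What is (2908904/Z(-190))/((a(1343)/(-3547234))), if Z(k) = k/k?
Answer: -10318563171536/1803671 ≈ -5.7209e+6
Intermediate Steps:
Z(k) = 1
a(P) = 22 + P² (a(P) = P² + 22 = 22 + P²)
(2908904/Z(-190))/((a(1343)/(-3547234))) = (2908904/1)/(((22 + 1343²)/(-3547234))) = (2908904*1)/(((22 + 1803649)*(-1/3547234))) = 2908904/((1803671*(-1/3547234))) = 2908904/(-1803671/3547234) = 2908904*(-3547234/1803671) = -10318563171536/1803671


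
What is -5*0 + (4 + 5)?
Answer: 9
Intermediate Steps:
-5*0 + (4 + 5) = 0 + 9 = 9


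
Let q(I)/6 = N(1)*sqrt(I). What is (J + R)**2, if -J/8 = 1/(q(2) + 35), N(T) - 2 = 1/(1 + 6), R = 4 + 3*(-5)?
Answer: 9834539409/76825225 - 199904544*sqrt(2)/76825225 ≈ 124.33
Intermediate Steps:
R = -11 (R = 4 - 15 = -11)
N(T) = 15/7 (N(T) = 2 + 1/(1 + 6) = 2 + 1/7 = 15/7)
q(I) = 90*sqrt(I)/7 (q(I) = 6*(15*sqrt(I)/7) = 90*sqrt(I)/7)
J = -8/(35 + 90*sqrt(2)/7) (J = -8/(90*sqrt(2)/7 + 35) = -8/(35 + 90*sqrt(2)/7) ≈ -0.15042)
(J + R)**2 = ((-2744/8765 + 1008*sqrt(2)/8765) - 11)**2 = (-99159/8765 + 1008*sqrt(2)/8765)**2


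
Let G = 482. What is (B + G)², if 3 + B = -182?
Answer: 88209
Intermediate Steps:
B = -185 (B = -3 - 182 = -185)
(B + G)² = (-185 + 482)² = 297² = 88209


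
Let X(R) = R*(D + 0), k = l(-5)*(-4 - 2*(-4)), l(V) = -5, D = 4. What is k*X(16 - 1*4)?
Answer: -960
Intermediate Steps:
k = -20 (k = -5*(-4 - 2*(-4)) = -5*(-4 + 8) = -5*4 = -20)
X(R) = 4*R (X(R) = R*(4 + 0) = R*4 = 4*R)
k*X(16 - 1*4) = -80*(16 - 1*4) = -80*(16 - 4) = -80*12 = -20*48 = -960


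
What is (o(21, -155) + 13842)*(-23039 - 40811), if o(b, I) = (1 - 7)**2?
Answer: -886110300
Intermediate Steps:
o(b, I) = 36 (o(b, I) = (-6)**2 = 36)
(o(21, -155) + 13842)*(-23039 - 40811) = (36 + 13842)*(-23039 - 40811) = 13878*(-63850) = -886110300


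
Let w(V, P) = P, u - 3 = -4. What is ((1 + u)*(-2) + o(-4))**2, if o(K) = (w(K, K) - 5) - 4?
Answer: 169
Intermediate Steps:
u = -1 (u = 3 - 4 = -1)
o(K) = -9 + K (o(K) = (K - 5) - 4 = (-5 + K) - 4 = -9 + K)
((1 + u)*(-2) + o(-4))**2 = ((1 - 1)*(-2) + (-9 - 4))**2 = (0*(-2) - 13)**2 = (0 - 13)**2 = (-13)**2 = 169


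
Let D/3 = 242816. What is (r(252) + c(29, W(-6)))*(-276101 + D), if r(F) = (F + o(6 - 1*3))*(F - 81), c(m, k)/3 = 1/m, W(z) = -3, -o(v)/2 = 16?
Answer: 493502887101/29 ≈ 1.7017e+10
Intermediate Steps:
o(v) = -32 (o(v) = -2*16 = -32)
D = 728448 (D = 3*242816 = 728448)
c(m, k) = 3/m
r(F) = (-81 + F)*(-32 + F) (r(F) = (F - 32)*(F - 81) = (-32 + F)*(-81 + F) = (-81 + F)*(-32 + F))
(r(252) + c(29, W(-6)))*(-276101 + D) = ((2592 + 252² - 113*252) + 3/29)*(-276101 + 728448) = ((2592 + 63504 - 28476) + 3*(1/29))*452347 = (37620 + 3/29)*452347 = (1090983/29)*452347 = 493502887101/29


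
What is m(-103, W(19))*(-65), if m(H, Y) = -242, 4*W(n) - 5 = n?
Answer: 15730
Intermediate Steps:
W(n) = 5/4 + n/4
m(-103, W(19))*(-65) = -242*(-65) = 15730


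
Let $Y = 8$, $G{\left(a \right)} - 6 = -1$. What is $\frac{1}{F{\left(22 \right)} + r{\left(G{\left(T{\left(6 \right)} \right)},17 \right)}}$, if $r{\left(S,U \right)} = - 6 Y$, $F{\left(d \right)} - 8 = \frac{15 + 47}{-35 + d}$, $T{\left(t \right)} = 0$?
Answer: $- \frac{13}{582} \approx -0.022337$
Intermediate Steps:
$G{\left(a \right)} = 5$ ($G{\left(a \right)} = 6 - 1 = 5$)
$F{\left(d \right)} = 8 + \frac{62}{-35 + d}$ ($F{\left(d \right)} = 8 + \frac{15 + 47}{-35 + d} = 8 + \frac{62}{-35 + d}$)
$r{\left(S,U \right)} = -48$ ($r{\left(S,U \right)} = \left(-6\right) 8 = -48$)
$\frac{1}{F{\left(22 \right)} + r{\left(G{\left(T{\left(6 \right)} \right)},17 \right)}} = \frac{1}{\frac{2 \left(-109 + 4 \cdot 22\right)}{-35 + 22} - 48} = \frac{1}{\frac{2 \left(-109 + 88\right)}{-13} - 48} = \frac{1}{2 \left(- \frac{1}{13}\right) \left(-21\right) - 48} = \frac{1}{\frac{42}{13} - 48} = \frac{1}{- \frac{582}{13}} = - \frac{13}{582}$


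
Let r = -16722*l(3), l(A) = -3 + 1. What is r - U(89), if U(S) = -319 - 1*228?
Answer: 33991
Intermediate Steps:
U(S) = -547 (U(S) = -319 - 228 = -547)
l(A) = -2
r = 33444 (r = -16722*(-2) = 33444)
r - U(89) = 33444 - 1*(-547) = 33444 + 547 = 33991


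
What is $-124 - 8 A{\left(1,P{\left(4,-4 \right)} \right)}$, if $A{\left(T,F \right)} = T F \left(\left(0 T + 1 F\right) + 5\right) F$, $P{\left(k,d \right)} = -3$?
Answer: $-268$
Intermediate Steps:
$A{\left(T,F \right)} = T F^{2} \left(5 + F\right)$ ($A{\left(T,F \right)} = F T \left(\left(0 + F\right) + 5\right) F = F T \left(F + 5\right) F = F T \left(5 + F\right) F = T F^{2} \left(5 + F\right)$)
$-124 - 8 A{\left(1,P{\left(4,-4 \right)} \right)} = -124 - 8 \cdot 1 \left(-3\right)^{2} \left(5 - 3\right) = -124 - 8 \cdot 1 \cdot 9 \cdot 2 = -124 - 144 = -268$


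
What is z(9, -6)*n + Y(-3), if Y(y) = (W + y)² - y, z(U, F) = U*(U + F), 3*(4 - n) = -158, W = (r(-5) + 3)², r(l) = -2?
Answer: 1537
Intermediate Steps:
W = 1 (W = (-2 + 3)² = 1² = 1)
n = 170/3 (n = 4 - ⅓*(-158) = 4 + 158/3 = 170/3 ≈ 56.667)
z(U, F) = U*(F + U)
Y(y) = (1 + y)² - y
z(9, -6)*n + Y(-3) = (9*(-6 + 9))*(170/3) + ((1 - 3)² - 1*(-3)) = (9*3)*(170/3) + ((-2)² + 3) = 27*(170/3) + (4 + 3) = 1530 + 7 = 1537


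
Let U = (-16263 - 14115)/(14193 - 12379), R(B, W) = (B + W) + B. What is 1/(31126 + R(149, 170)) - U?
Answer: 479882173/28655758 ≈ 16.746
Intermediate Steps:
R(B, W) = W + 2*B
U = -15189/907 (U = -30378/1814 = -30378*1/1814 = -15189/907 ≈ -16.746)
1/(31126 + R(149, 170)) - U = 1/(31126 + (170 + 2*149)) - 1*(-15189/907) = 1/(31126 + (170 + 298)) + 15189/907 = 1/(31126 + 468) + 15189/907 = 1/31594 + 15189/907 = 479882173/28655758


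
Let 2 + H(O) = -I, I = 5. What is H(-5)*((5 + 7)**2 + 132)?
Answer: -1932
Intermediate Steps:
H(O) = -7 (H(O) = -2 - 1*5 = -2 - 5 = -7)
H(-5)*((5 + 7)**2 + 132) = -7*((5 + 7)**2 + 132) = -7*(12**2 + 132) = -7*(144 + 132) = -7*276 = -1932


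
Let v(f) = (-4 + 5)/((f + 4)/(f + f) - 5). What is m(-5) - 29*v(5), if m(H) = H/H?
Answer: 331/41 ≈ 8.0732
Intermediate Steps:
v(f) = 1/(-5 + (4 + f)/(2*f)) (v(f) = 1/((4 + f)/((2*f)) - 5) = 1/((4 + f)*(1/(2*f)) - 5) = 1/((4 + f)/(2*f) - 5) = 1/(-5 + (4 + f)/(2*f)))
m(H) = 1
m(-5) - 29*v(5) = 1 - (-58)*5/(-4 + 9*5) = 1 - (-58)*5/(-4 + 45) = 1 - (-58)*5/41 = 1 - 29*(-10/41) = 1 + 290/41 = 331/41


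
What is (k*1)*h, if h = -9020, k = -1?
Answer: 9020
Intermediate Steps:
(k*1)*h = -1*1*(-9020) = -1*(-9020) = 9020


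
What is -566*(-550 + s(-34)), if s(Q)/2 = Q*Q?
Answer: -997292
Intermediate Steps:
s(Q) = 2*Q² (s(Q) = 2*(Q*Q) = 2*Q²)
-566*(-550 + s(-34)) = -566*(-550 + 2*(-34)²) = -566*(-550 + 2*1156) = -566*(-550 + 2312) = -566*1762 = -997292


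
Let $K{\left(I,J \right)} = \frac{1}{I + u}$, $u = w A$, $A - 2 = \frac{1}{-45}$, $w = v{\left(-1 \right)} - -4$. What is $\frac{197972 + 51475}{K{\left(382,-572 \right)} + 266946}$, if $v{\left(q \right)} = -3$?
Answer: $\frac{1436731571}{1537519993} \approx 0.93445$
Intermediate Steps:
$w = 1$ ($w = -3 - -4 = -3 + 4 = 1$)
$A = \frac{89}{45}$ ($A = 2 + \frac{1}{-45} = 2 - \frac{1}{45} = \frac{89}{45} \approx 1.9778$)
$u = \frac{89}{45}$ ($u = 1 \cdot \frac{89}{45} = \frac{89}{45} \approx 1.9778$)
$K{\left(I,J \right)} = \frac{1}{\frac{89}{45} + I}$ ($K{\left(I,J \right)} = \frac{1}{I + \frac{89}{45}} = \frac{1}{\frac{89}{45} + I}$)
$\frac{197972 + 51475}{K{\left(382,-572 \right)} + 266946} = \frac{197972 + 51475}{\frac{45}{89 + 45 \cdot 382} + 266946} = \frac{249447}{\frac{45}{89 + 17190} + 266946} = \frac{249447}{\frac{45}{17279} + 266946} = \frac{249447}{\frac{4612559979}{17279}} = 249447 \cdot \frac{17279}{4612559979} = \frac{1436731571}{1537519993}$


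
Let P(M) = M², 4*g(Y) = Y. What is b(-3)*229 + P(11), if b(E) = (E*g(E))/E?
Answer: -203/4 ≈ -50.750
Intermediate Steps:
g(Y) = Y/4
b(E) = E/4 (b(E) = (E*(E/4))/E = (E²/4)/E = E/4)
b(-3)*229 + P(11) = ((¼)*(-3))*229 + 11² = -¾*229 + 121 = -687/4 + 121 = -203/4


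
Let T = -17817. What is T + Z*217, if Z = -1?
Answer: -18034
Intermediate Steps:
T + Z*217 = -17817 - 1*217 = -17817 - 217 = -18034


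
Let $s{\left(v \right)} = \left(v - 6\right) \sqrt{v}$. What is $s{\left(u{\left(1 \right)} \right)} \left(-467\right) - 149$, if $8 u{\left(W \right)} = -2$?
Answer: $-149 + \frac{11675 i}{8} \approx -149.0 + 1459.4 i$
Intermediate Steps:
$u{\left(W \right)} = - \frac{1}{4}$ ($u{\left(W \right)} = \frac{1}{8} \left(-2\right) = - \frac{1}{4}$)
$s{\left(v \right)} = \sqrt{v} \left(-6 + v\right)$ ($s{\left(v \right)} = \left(v - 6\right) \sqrt{v} = \left(-6 + v\right) \sqrt{v} = \sqrt{v} \left(-6 + v\right)$)
$s{\left(u{\left(1 \right)} \right)} \left(-467\right) - 149 = \sqrt{- \frac{1}{4}} \left(-6 - \frac{1}{4}\right) \left(-467\right) - 149 = \frac{i}{2} \left(- \frac{25}{4}\right) \left(-467\right) - 149 = - \frac{25 i}{8} \left(-467\right) - 149 = \frac{11675 i}{8} - 149 = -149 + \frac{11675 i}{8}$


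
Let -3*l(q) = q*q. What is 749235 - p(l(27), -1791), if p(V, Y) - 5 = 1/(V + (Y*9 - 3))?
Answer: 12261148951/16365 ≈ 7.4923e+5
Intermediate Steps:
l(q) = -q**2/3 (l(q) = -q*q/3 = -q**2/3)
p(V, Y) = 5 + 1/(-3 + V + 9*Y) (p(V, Y) = 5 + 1/(V + (Y*9 - 3)) = 5 + 1/(V + (9*Y - 3)) = 5 + 1/(V + (-3 + 9*Y)) = 5 + 1/(-3 + V + 9*Y))
749235 - p(l(27), -1791) = 749235 - (-14 + 5*(-1/3*27**2) + 45*(-1791))/(-3 - 1/3*27**2 + 9*(-1791)) = 749235 - (-14 + 5*(-1/3*729) - 80595)/(-3 - 1/3*729 - 16119) = 749235 - (-14 + 5*(-243) - 80595)/(-3 - 243 - 16119) = 749235 - (-14 - 1215 - 80595)/(-16365) = 749235 - (-1)*(-81824)/16365 = 749235 - 1*81824/16365 = 749235 - 81824/16365 = 12261148951/16365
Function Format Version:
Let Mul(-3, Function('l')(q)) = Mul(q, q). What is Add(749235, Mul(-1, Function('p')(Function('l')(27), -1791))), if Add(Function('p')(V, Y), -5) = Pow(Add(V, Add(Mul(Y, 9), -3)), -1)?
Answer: Rational(12261148951, 16365) ≈ 7.4923e+5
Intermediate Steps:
Function('l')(q) = Mul(Rational(-1, 3), Pow(q, 2)) (Function('l')(q) = Mul(Rational(-1, 3), Mul(q, q)) = Mul(Rational(-1, 3), Pow(q, 2)))
Function('p')(V, Y) = Add(5, Pow(Add(-3, V, Mul(9, Y)), -1)) (Function('p')(V, Y) = Add(5, Pow(Add(V, Add(Mul(Y, 9), -3)), -1)) = Add(5, Pow(Add(V, Add(Mul(9, Y), -3)), -1)) = Add(5, Pow(Add(V, Add(-3, Mul(9, Y))), -1)) = Add(5, Pow(Add(-3, V, Mul(9, Y)), -1)))
Add(749235, Mul(-1, Function('p')(Function('l')(27), -1791))) = Add(749235, Mul(-1, Mul(Pow(Add(-3, Mul(Rational(-1, 3), Pow(27, 2)), Mul(9, -1791)), -1), Add(-14, Mul(5, Mul(Rational(-1, 3), Pow(27, 2))), Mul(45, -1791))))) = Add(749235, Mul(-1, Mul(Pow(Add(-3, Mul(Rational(-1, 3), 729), -16119), -1), Add(-14, Mul(5, Mul(Rational(-1, 3), 729)), -80595)))) = Add(749235, Mul(-1, Mul(Pow(Add(-3, -243, -16119), -1), Add(-14, Mul(5, -243), -80595)))) = Add(749235, Mul(-1, Mul(Pow(-16365, -1), Add(-14, -1215, -80595)))) = Add(749235, Mul(-1, Mul(Rational(-1, 16365), -81824))) = Add(749235, Mul(-1, Rational(81824, 16365))) = Add(749235, Rational(-81824, 16365)) = Rational(12261148951, 16365)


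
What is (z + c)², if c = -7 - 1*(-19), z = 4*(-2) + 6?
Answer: 100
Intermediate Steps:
z = -2 (z = -8 + 6 = -2)
c = 12 (c = -7 + 19 = 12)
(z + c)² = (-2 + 12)² = 10² = 100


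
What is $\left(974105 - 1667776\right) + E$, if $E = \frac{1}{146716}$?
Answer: $- \frac{101772634435}{146716} \approx -6.9367 \cdot 10^{5}$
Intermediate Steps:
$E = \frac{1}{146716} \approx 6.8159 \cdot 10^{-6}$
$\left(974105 - 1667776\right) + E = \left(974105 - 1667776\right) + \frac{1}{146716} = -693671 + \frac{1}{146716} = - \frac{101772634435}{146716}$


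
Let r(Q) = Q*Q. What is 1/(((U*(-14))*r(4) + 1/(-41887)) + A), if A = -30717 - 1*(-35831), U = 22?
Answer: 41887/7790981 ≈ 0.0053763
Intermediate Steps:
r(Q) = Q**2
A = 5114 (A = -30717 + 35831 = 5114)
1/(((U*(-14))*r(4) + 1/(-41887)) + A) = 1/(((22*(-14))*4**2 + 1/(-41887)) + 5114) = 1/((-308*16 - 1/41887) + 5114) = 1/((-4928 - 1/41887) + 5114) = 1/(-206419137/41887 + 5114) = 1/(7790981/41887) = 41887/7790981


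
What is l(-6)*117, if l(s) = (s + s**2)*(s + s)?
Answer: -42120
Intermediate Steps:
l(s) = 2*s*(s + s**2) (l(s) = (s + s**2)*(2*s) = 2*s*(s + s**2))
l(-6)*117 = (2*(-6)**2*(1 - 6))*117 = (2*36*(-5))*117 = -360*117 = -42120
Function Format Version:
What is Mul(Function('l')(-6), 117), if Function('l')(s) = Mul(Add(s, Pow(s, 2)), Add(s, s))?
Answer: -42120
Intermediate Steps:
Function('l')(s) = Mul(2, s, Add(s, Pow(s, 2))) (Function('l')(s) = Mul(Add(s, Pow(s, 2)), Mul(2, s)) = Mul(2, s, Add(s, Pow(s, 2))))
Mul(Function('l')(-6), 117) = Mul(Mul(2, Pow(-6, 2), Add(1, -6)), 117) = Mul(Mul(2, 36, -5), 117) = Mul(-360, 117) = -42120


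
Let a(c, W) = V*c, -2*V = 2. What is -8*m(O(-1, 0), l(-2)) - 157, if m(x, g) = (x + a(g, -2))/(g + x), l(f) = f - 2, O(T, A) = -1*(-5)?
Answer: -229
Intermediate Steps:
V = -1 (V = -½*2 = -1)
a(c, W) = -c
O(T, A) = 5
l(f) = -2 + f
m(x, g) = (x - g)/(g + x)
-8*m(O(-1, 0), l(-2)) - 157 = -8*(5 - (-2 - 2))/((-2 - 2) + 5) - 157 = -8*(5 - 1*(-4))/(-4 + 5) - 157 = -8*(5 + 4)/1 - 157 = -8*9 - 157 = -72 - 157 = -229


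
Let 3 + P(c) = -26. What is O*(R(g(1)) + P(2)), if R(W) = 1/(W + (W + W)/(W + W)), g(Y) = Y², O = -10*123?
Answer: 35055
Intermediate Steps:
O = -1230
P(c) = -29 (P(c) = -3 - 26 = -29)
R(W) = 1/(1 + W) (R(W) = 1/(W + (2*W)/((2*W))) = 1/(W + (2*W)*(1/(2*W))) = 1/(W + 1) = 1/(1 + W))
O*(R(g(1)) + P(2)) = -1230*(1/(1 + 1²) - 29) = -1230*(1/(1 + 1) - 29) = -1230*(1/2 - 29) = -1230*(½ - 29) = -1230*(-57/2) = 35055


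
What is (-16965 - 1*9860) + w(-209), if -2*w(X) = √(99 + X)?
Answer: -26825 - I*√110/2 ≈ -26825.0 - 5.244*I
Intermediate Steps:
w(X) = -√(99 + X)/2
(-16965 - 1*9860) + w(-209) = (-16965 - 1*9860) - √(99 - 209)/2 = (-16965 - 9860) - I*√110/2 = -26825 - I*√110/2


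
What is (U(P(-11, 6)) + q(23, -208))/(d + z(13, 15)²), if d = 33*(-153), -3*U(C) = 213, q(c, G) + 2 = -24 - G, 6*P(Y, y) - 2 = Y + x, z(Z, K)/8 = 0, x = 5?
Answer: -37/1683 ≈ -0.021985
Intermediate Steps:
z(Z, K) = 0 (z(Z, K) = 8*0 = 0)
P(Y, y) = 7/6 + Y/6 (P(Y, y) = ⅓ + (Y + 5)/6 = ⅓ + (5 + Y)/6 = ⅓ + (⅚ + Y/6) = 7/6 + Y/6)
q(c, G) = -26 - G (q(c, G) = -2 + (-24 - G) = -26 - G)
U(C) = -71 (U(C) = -⅓*213 = -71)
d = -5049
(U(P(-11, 6)) + q(23, -208))/(d + z(13, 15)²) = (-71 + (-26 - 1*(-208)))/(-5049 + 0²) = (-71 + (-26 + 208))/(-5049 + 0) = (-71 + 182)/(-5049) = 111*(-1/5049) = -37/1683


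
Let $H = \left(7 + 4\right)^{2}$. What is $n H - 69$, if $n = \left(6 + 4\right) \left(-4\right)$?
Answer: $-4909$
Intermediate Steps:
$H = 121$ ($H = 11^{2} = 121$)
$n = -40$ ($n = 10 \left(-4\right) = -40$)
$n H - 69 = \left(-40\right) 121 - 69 = -4840 - 69 = -4909$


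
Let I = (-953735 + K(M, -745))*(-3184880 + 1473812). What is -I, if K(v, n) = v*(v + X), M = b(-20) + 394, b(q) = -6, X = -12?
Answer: -1382281150596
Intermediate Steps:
M = 388 (M = -6 + 394 = 388)
K(v, n) = v*(-12 + v) (K(v, n) = v*(v - 12) = v*(-12 + v))
I = 1382281150596 (I = (-953735 + 388*(-12 + 388))*(-3184880 + 1473812) = (-953735 + 388*376)*(-1711068) = (-953735 + 145888)*(-1711068) = -807847*(-1711068) = 1382281150596)
-I = -1*1382281150596 = -1382281150596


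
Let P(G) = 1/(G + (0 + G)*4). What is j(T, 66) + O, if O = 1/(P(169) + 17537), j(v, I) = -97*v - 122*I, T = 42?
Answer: -179692355671/14818766 ≈ -12126.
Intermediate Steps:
j(v, I) = -122*I - 97*v
P(G) = 1/(5*G) (P(G) = 1/(G + G*4) = 1/(G + 4*G) = 1/(5*G))
O = 845/14818766 (O = 1/((⅕)/169 + 17537) = 1/((⅕)*(1/169) + 17537) = 1/(1/845 + 17537) = 1/(14818766/845) = 845/14818766 ≈ 5.7022e-5)
j(T, 66) + O = (-122*66 - 97*42) + 845/14818766 = (-8052 - 4074) + 845/14818766 = -12126 + 845/14818766 = -179692355671/14818766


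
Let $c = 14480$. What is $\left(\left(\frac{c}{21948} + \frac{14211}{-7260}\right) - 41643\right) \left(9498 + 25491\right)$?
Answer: $- \frac{6449352938554957}{4426180} \approx -1.4571 \cdot 10^{9}$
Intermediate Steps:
$\left(\left(\frac{c}{21948} + \frac{14211}{-7260}\right) - 41643\right) \left(9498 + 25491\right) = \left(\left(\frac{14480}{21948} + \frac{14211}{-7260}\right) - 41643\right) \left(9498 + 25491\right) = \left(\left(14480 \cdot \frac{1}{21948} + 14211 \left(- \frac{1}{7260}\right)\right) - 41643\right) 34989 = \left(\left(\frac{3620}{5487} - \frac{4737}{2420}\right) - 41643\right) 34989 = \left(- \frac{17231519}{13278540} - 41643\right) 34989 = \left(- \frac{552975472739}{13278540}\right) 34989 = - \frac{6449352938554957}{4426180}$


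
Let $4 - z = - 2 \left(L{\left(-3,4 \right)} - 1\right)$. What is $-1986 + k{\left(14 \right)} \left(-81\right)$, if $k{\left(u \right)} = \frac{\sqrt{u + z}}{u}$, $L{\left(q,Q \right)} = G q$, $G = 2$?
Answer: $- \frac{13983}{7} \approx -1997.6$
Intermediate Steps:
$L{\left(q,Q \right)} = 2 q$
$z = -10$ ($z = 4 - - 2 \left(2 \left(-3\right) - 1\right) = 4 - - 2 \left(-6 - 1\right) = 4 - \left(-2\right) \left(-7\right) = 4 - 14 = -10$)
$k{\left(u \right)} = \frac{\sqrt{-10 + u}}{u}$ ($k{\left(u \right)} = \frac{\sqrt{u - 10}}{u} = \frac{\sqrt{-10 + u}}{u}$)
$-1986 + k{\left(14 \right)} \left(-81\right) = -1986 + \frac{\sqrt{-10 + 14}}{14} \left(-81\right) = -1986 + \frac{\sqrt{4}}{14} \left(-81\right) = -1986 + \frac{1}{14} \cdot 2 \left(-81\right) = -1986 + \frac{1}{7} \left(-81\right) = -1986 - \frac{81}{7} = - \frac{13983}{7}$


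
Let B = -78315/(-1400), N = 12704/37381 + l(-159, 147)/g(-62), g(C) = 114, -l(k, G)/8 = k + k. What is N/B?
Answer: 1501819200/3708157819 ≈ 0.40500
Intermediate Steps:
l(k, G) = -16*k (l(k, G) = -8*(k + k) = -16*k)
N = 16090920/710239 (N = 12704/37381 - 16*(-159)/114 = 12704*(1/37381) + 2544*(1/114) = 12704/37381 + 424/19 = 16090920/710239 ≈ 22.656)
B = 15663/280 (B = -78315*(-1/1400) = 15663/280 ≈ 55.939)
N/B = 16090920/(710239*(15663/280)) = (16090920/710239)*(280/15663) = 1501819200/3708157819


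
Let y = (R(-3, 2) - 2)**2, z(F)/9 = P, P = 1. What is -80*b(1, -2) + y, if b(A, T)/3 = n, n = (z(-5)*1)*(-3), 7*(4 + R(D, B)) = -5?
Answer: 319729/49 ≈ 6525.1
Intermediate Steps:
R(D, B) = -33/7 (R(D, B) = -4 + (1/7)*(-5) = -4 - 5/7 = -33/7)
z(F) = 9 (z(F) = 9*1 = 9)
y = 2209/49 (y = (-33/7 - 2)**2 = (-47/7)**2 = 2209/49 ≈ 45.082)
n = -27 (n = (9*1)*(-3) = 9*(-3) = -27)
b(A, T) = -81 (b(A, T) = 3*(-27) = -81)
-80*b(1, -2) + y = -80*(-81) + 2209/49 = 6480 + 2209/49 = 319729/49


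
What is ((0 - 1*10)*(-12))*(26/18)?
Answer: 520/3 ≈ 173.33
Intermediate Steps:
((0 - 1*10)*(-12))*(26/18) = ((0 - 10)*(-12))*(26*(1/18)) = -10*(-12)*(13/9) = 120*(13/9) = 520/3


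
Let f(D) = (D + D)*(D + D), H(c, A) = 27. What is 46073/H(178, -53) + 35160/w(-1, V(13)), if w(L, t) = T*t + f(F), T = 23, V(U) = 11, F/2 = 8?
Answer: 59784541/34479 ≈ 1733.9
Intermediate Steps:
F = 16 (F = 2*8 = 16)
f(D) = 4*D² (f(D) = (2*D)*(2*D) = 4*D²)
w(L, t) = 1024 + 23*t (w(L, t) = 23*t + 4*16² = 23*t + 4*256 = 23*t + 1024 = 1024 + 23*t)
46073/H(178, -53) + 35160/w(-1, V(13)) = 46073/27 + 35160/(1024 + 23*11) = 46073*(1/27) + 35160/(1024 + 253) = 46073/27 + 35160/1277 = 59784541/34479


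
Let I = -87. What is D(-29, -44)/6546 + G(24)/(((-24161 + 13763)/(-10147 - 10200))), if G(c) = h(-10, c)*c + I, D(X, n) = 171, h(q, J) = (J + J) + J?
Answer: 6071360200/1890703 ≈ 3211.2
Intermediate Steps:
h(q, J) = 3*J (h(q, J) = 2*J + J = 3*J)
G(c) = -87 + 3*c² (G(c) = (3*c)*c - 87 = 3*c² - 87 = -87 + 3*c²)
D(-29, -44)/6546 + G(24)/(((-24161 + 13763)/(-10147 - 10200))) = 171/6546 + (-87 + 3*24²)/(((-24161 + 13763)/(-10147 - 10200))) = 171*(1/6546) + (-87 + 3*576)/((-10398/(-20347))) = 57/2182 + (-87 + 1728)/((-10398*(-1/20347))) = 57/2182 + 1641/(10398/20347) = 57/2182 + 1641*(20347/10398) = 57/2182 + 11129809/3466 = 6071360200/1890703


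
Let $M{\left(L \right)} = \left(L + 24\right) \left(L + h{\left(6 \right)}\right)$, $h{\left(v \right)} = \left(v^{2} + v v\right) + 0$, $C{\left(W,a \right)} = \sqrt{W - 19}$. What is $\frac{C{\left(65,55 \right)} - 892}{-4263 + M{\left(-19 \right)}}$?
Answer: $\frac{446}{1999} - \frac{\sqrt{46}}{3998} \approx 0.22142$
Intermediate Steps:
$C{\left(W,a \right)} = \sqrt{-19 + W}$
$h{\left(v \right)} = 2 v^{2}$ ($h{\left(v \right)} = \left(v^{2} + v^{2}\right) + 0 = 2 v^{2} + 0 = 2 v^{2}$)
$M{\left(L \right)} = \left(24 + L\right) \left(72 + L\right)$ ($M{\left(L \right)} = \left(L + 24\right) \left(L + 2 \cdot 6^{2}\right) = \left(24 + L\right) \left(L + 2 \cdot 36\right) = \left(24 + L\right) \left(L + 72\right) = \left(24 + L\right) \left(72 + L\right)$)
$\frac{C{\left(65,55 \right)} - 892}{-4263 + M{\left(-19 \right)}} = \frac{\sqrt{-19 + 65} - 892}{-4263 + \left(1728 + \left(-19\right)^{2} + 96 \left(-19\right)\right)} = \frac{\sqrt{46} - 892}{-4263 + \left(1728 + 361 - 1824\right)} = \frac{-892 + \sqrt{46}}{-4263 + 265} = \frac{-892 + \sqrt{46}}{-3998} = \left(-892 + \sqrt{46}\right) \left(- \frac{1}{3998}\right) = \frac{446}{1999} - \frac{\sqrt{46}}{3998}$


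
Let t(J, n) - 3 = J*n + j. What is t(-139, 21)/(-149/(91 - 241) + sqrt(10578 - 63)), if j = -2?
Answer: 65217300/236565299 - 65655000*sqrt(10515)/236565299 ≈ -28.183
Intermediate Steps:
t(J, n) = 1 + J*n (t(J, n) = 3 + (J*n - 2) = 3 + (-2 + J*n) = 1 + J*n)
t(-139, 21)/(-149/(91 - 241) + sqrt(10578 - 63)) = (1 - 139*21)/(-149/(91 - 241) + sqrt(10578 - 63)) = (1 - 2919)/(-149/(-150) + sqrt(10515)) = -2918/(-1/150*(-149) + sqrt(10515)) = -2918/(149/150 + sqrt(10515))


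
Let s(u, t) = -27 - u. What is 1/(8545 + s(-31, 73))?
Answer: 1/8549 ≈ 0.00011697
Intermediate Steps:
1/(8545 + s(-31, 73)) = 1/(8545 + (-27 - 1*(-31))) = 1/(8545 + (-27 + 31)) = 1/(8545 + 4) = 1/8549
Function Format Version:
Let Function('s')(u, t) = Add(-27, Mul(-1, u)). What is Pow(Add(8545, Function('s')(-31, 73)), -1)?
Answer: Rational(1, 8549) ≈ 0.00011697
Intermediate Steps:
Pow(Add(8545, Function('s')(-31, 73)), -1) = Pow(Add(8545, Add(-27, Mul(-1, -31))), -1) = Pow(Add(8545, Add(-27, 31)), -1) = Pow(Add(8545, 4), -1) = Pow(8549, -1) = Rational(1, 8549)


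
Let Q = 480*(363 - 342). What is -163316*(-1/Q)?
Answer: 40829/2520 ≈ 16.202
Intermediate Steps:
Q = 10080 (Q = 480*21 = 10080)
-163316*(-1/Q) = -163316/((-1*10080)) = -163316/(-10080) = -163316*(-1/10080) = 40829/2520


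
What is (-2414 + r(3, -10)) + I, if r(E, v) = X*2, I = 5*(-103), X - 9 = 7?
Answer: -2897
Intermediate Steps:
X = 16 (X = 9 + 7 = 16)
I = -515
r(E, v) = 32 (r(E, v) = 16*2 = 32)
(-2414 + r(3, -10)) + I = (-2414 + 32) - 515 = -2382 - 515 = -2897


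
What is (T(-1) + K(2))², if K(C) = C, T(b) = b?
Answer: 1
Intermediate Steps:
(T(-1) + K(2))² = (-1 + 2)² = 1² = 1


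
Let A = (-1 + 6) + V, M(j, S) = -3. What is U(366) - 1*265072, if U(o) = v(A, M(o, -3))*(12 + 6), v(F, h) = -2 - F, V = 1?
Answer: -265216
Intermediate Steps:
A = 6 (A = (-1 + 6) + 1 = 5 + 1 = 6)
U(o) = -144 (U(o) = (-2 - 1*6)*(12 + 6) = (-2 - 6)*18 = -8*18 = -144)
U(366) - 1*265072 = -144 - 1*265072 = -144 - 265072 = -265216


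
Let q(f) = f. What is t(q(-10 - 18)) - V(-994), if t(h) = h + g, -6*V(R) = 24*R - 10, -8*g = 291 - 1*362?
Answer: -95923/24 ≈ -3996.8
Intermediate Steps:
g = 71/8 (g = -(291 - 1*362)/8 = -(291 - 362)/8 = -1/8*(-71) = 71/8 ≈ 8.8750)
V(R) = 5/3 - 4*R (V(R) = -(24*R - 10)/6 = -(-10 + 24*R)/6 = 5/3 - 4*R)
t(h) = 71/8 + h (t(h) = h + 71/8 = 71/8 + h)
t(q(-10 - 18)) - V(-994) = (71/8 + (-10 - 18)) - (5/3 - 4*(-994)) = (71/8 - 28) - (5/3 + 3976) = -153/8 - 1*11933/3 = -153/8 - 11933/3 = -95923/24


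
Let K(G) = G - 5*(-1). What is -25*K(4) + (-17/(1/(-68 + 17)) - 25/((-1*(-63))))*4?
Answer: 204209/63 ≈ 3241.4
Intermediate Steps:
K(G) = 5 + G (K(G) = G + 5 = 5 + G)
-25*K(4) + (-17/(1/(-68 + 17)) - 25/((-1*(-63))))*4 = -25*(5 + 4) + (-17/(1/(-68 + 17)) - 25/((-1*(-63))))*4 = -25*9 + (-17/(1/(-51)) - 25/63)*4 = -225 + (-17/(-1/51) - 25*1/63)*4 = -225 + (-17*(-51) - 25/63)*4 = -225 + (867 - 25/63)*4 = -225 + (54596/63)*4 = -225 + 218384/63 = 204209/63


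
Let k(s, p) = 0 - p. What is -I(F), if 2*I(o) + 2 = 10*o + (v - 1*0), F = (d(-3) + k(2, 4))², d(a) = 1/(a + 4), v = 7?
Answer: -95/2 ≈ -47.500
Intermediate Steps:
k(s, p) = -p
d(a) = 1/(4 + a)
F = 9 (F = (1/(4 - 3) - 1*4)² = (1/1 - 4)² = (1 - 4)² = (-3)² = 9)
I(o) = 5/2 + 5*o (I(o) = -1 + (10*o + (7 - 1*0))/2 = -1 + (10*o + (7 + 0))/2 = -1 + (10*o + 7)/2 = -1 + (7 + 10*o)/2 = -1 + (7/2 + 5*o) = 5/2 + 5*o)
-I(F) = -(5/2 + 5*9) = -(5/2 + 45) = -1*95/2 = -95/2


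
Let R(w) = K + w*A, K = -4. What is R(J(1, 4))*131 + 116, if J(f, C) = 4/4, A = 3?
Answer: -15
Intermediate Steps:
J(f, C) = 1 (J(f, C) = 4*(1/4) = 1)
R(w) = -4 + 3*w (R(w) = -4 + w*3 = -4 + 3*w)
R(J(1, 4))*131 + 116 = (-4 + 3*1)*131 + 116 = (-4 + 3)*131 + 116 = -1*131 + 116 = -131 + 116 = -15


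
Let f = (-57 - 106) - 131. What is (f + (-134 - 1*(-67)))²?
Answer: 130321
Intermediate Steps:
f = -294 (f = -163 - 131 = -294)
(f + (-134 - 1*(-67)))² = (-294 + (-134 - 1*(-67)))² = (-294 + (-134 + 67))² = (-294 - 67)² = (-361)² = 130321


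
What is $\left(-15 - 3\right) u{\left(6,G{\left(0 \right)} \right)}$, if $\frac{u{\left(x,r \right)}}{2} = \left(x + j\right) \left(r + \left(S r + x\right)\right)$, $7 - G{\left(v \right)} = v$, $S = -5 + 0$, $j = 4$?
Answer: $7920$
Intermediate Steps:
$S = -5$
$G{\left(v \right)} = 7 - v$
$u{\left(x,r \right)} = 2 \left(4 + x\right) \left(x - 4 r\right)$ ($u{\left(x,r \right)} = 2 \left(x + 4\right) \left(r - \left(- x + 5 r\right)\right) = 2 \left(4 + x\right) \left(r - \left(- x + 5 r\right)\right) = 2 \left(4 + x\right) \left(x - 4 r\right)$)
$\left(-15 - 3\right) u{\left(6,G{\left(0 \right)} \right)} = \left(-15 - 3\right) \left(- 32 \left(7 - 0\right) + 2 \cdot 6^{2} + 8 \cdot 6 - 8 \left(7 - 0\right) 6\right) = - 18 \left(- 32 \left(7 + 0\right) + 2 \cdot 36 + 48 - 8 \left(7 + 0\right) 6\right) = - 18 \left(\left(-32\right) 7 + 72 + 48 - 56 \cdot 6\right) = - 18 \left(-224 + 72 + 48 - 336\right) = \left(-18\right) \left(-440\right) = 7920$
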